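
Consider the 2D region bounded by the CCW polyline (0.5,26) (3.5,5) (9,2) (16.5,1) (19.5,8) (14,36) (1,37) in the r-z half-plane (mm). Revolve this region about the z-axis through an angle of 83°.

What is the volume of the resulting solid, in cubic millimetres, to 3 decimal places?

Volume = 7150.223 mm³

Profile (r,z), 7 vertices: (0.5,26) (3.5,5) (9,2) (16.5,1) (19.5,8) (14,36) (1,37)
edge 0: (0.5,26)→(3.5,5)  cross = 0.5·5 − 3.5·26 = -88.5000; (r_i+r_j)·cross = 4·-88.5000 = -354.0000
edge 1: (3.5,5)→(9,2)  cross = 3.5·2 − 9·5 = -38.0000; (r_i+r_j)·cross = 12.5·-38.0000 = -475.0000
edge 2: (9,2)→(16.5,1)  cross = 9·1 − 16.5·2 = -24.0000; (r_i+r_j)·cross = 25.5·-24.0000 = -612.0000
edge 3: (16.5,1)→(19.5,8)  cross = 16.5·8 − 19.5·1 = 112.5000; (r_i+r_j)·cross = 36·112.5000 = 4050.0000
edge 4: (19.5,8)→(14,36)  cross = 19.5·36 − 14·8 = 590.0000; (r_i+r_j)·cross = 33.5·590.0000 = 19765.0000
edge 5: (14,36)→(1,37)  cross = 14·37 − 1·36 = 482.0000; (r_i+r_j)·cross = 15·482.0000 = 7230.0000
edge 6: (1,37)→(0.5,26)  cross = 1·26 − 0.5·37 = 7.5000; (r_i+r_j)·cross = 1.5·7.5000 = 11.2500
Σcross = 1041.5000 → A = |Σcross|/2 = 520.7500 mm²
Σ(r_i+r_j)·cross = 29615.2500 → first moment M = |Σ|/6 = 4935.8750
R_c = M/A = 4935.8750/520.7500 = 9.4784 mm
θ = 83° = 1.448623 rad
V = θ·R_c·A = 1.448623·9.4784·520.7500 = 7150.223 mm³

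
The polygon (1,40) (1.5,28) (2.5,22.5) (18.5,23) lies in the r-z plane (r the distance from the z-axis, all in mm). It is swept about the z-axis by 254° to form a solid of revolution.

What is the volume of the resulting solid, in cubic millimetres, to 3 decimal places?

Volume = 4597.716 mm³

Profile (r,z), 4 vertices: (1,40) (1.5,28) (2.5,22.5) (18.5,23)
edge 0: (1,40)→(1.5,28)  cross = 1·28 − 1.5·40 = -32.0000; (r_i+r_j)·cross = 2.5·-32.0000 = -80.0000
edge 1: (1.5,28)→(2.5,22.5)  cross = 1.5·22.5 − 2.5·28 = -36.2500; (r_i+r_j)·cross = 4·-36.2500 = -145.0000
edge 2: (2.5,22.5)→(18.5,23)  cross = 2.5·23 − 18.5·22.5 = -358.7500; (r_i+r_j)·cross = 21·-358.7500 = -7533.7500
edge 3: (18.5,23)→(1,40)  cross = 18.5·40 − 1·23 = 717.0000; (r_i+r_j)·cross = 19.5·717.0000 = 13981.5000
Σcross = 290.0000 → A = |Σcross|/2 = 145.0000 mm²
Σ(r_i+r_j)·cross = 6222.7500 → first moment M = |Σ|/6 = 1037.1250
R_c = M/A = 1037.1250/145.0000 = 7.1526 mm
θ = 254° = 4.433136 rad
V = θ·R_c·A = 4.433136·7.1526·145.0000 = 4597.716 mm³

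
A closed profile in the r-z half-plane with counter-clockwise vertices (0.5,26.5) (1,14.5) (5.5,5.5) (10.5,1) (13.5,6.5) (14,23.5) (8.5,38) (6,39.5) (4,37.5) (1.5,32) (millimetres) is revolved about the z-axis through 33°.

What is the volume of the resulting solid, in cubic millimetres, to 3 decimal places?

Profile (r,z), 10 vertices: (0.5,26.5) (1,14.5) (5.5,5.5) (10.5,1) (13.5,6.5) (14,23.5) (8.5,38) (6,39.5) (4,37.5) (1.5,32)
edge 0: (0.5,26.5)→(1,14.5)  cross = 0.5·14.5 − 1·26.5 = -19.2500; (r_i+r_j)·cross = 1.5·-19.2500 = -28.8750
edge 1: (1,14.5)→(5.5,5.5)  cross = 1·5.5 − 5.5·14.5 = -74.2500; (r_i+r_j)·cross = 6.5·-74.2500 = -482.6250
edge 2: (5.5,5.5)→(10.5,1)  cross = 5.5·1 − 10.5·5.5 = -52.2500; (r_i+r_j)·cross = 16·-52.2500 = -836.0000
edge 3: (10.5,1)→(13.5,6.5)  cross = 10.5·6.5 − 13.5·1 = 54.7500; (r_i+r_j)·cross = 24·54.7500 = 1314.0000
edge 4: (13.5,6.5)→(14,23.5)  cross = 13.5·23.5 − 14·6.5 = 226.2500; (r_i+r_j)·cross = 27.5·226.2500 = 6221.8750
edge 5: (14,23.5)→(8.5,38)  cross = 14·38 − 8.5·23.5 = 332.2500; (r_i+r_j)·cross = 22.5·332.2500 = 7475.6250
edge 6: (8.5,38)→(6,39.5)  cross = 8.5·39.5 − 6·38 = 107.7500; (r_i+r_j)·cross = 14.5·107.7500 = 1562.3750
edge 7: (6,39.5)→(4,37.5)  cross = 6·37.5 − 4·39.5 = 67.0000; (r_i+r_j)·cross = 10·67.0000 = 670.0000
edge 8: (4,37.5)→(1.5,32)  cross = 4·32 − 1.5·37.5 = 71.7500; (r_i+r_j)·cross = 5.5·71.7500 = 394.6250
edge 9: (1.5,32)→(0.5,26.5)  cross = 1.5·26.5 − 0.5·32 = 23.7500; (r_i+r_j)·cross = 2·23.7500 = 47.5000
Σcross = 737.7500 → A = |Σcross|/2 = 368.8750 mm²
Σ(r_i+r_j)·cross = 16338.5000 → first moment M = |Σ|/6 = 2723.0833
R_c = M/A = 2723.0833/368.8750 = 7.3821 mm
θ = 33° = 0.575959 rad
V = θ·R_c·A = 0.575959·7.3821·368.8750 = 1568.383 mm³

Volume = 1568.383 mm³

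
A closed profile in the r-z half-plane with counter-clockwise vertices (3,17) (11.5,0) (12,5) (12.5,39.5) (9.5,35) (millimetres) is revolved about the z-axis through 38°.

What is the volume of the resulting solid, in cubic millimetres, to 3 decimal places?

Profile (r,z), 5 vertices: (3,17) (11.5,0) (12,5) (12.5,39.5) (9.5,35)
edge 0: (3,17)→(11.5,0)  cross = 3·0 − 11.5·17 = -195.5000; (r_i+r_j)·cross = 14.5·-195.5000 = -2834.7500
edge 1: (11.5,0)→(12,5)  cross = 11.5·5 − 12·0 = 57.5000; (r_i+r_j)·cross = 23.5·57.5000 = 1351.2500
edge 2: (12,5)→(12.5,39.5)  cross = 12·39.5 − 12.5·5 = 411.5000; (r_i+r_j)·cross = 24.5·411.5000 = 10081.7500
edge 3: (12.5,39.5)→(9.5,35)  cross = 12.5·35 − 9.5·39.5 = 62.2500; (r_i+r_j)·cross = 22·62.2500 = 1369.5000
edge 4: (9.5,35)→(3,17)  cross = 9.5·17 − 3·35 = 56.5000; (r_i+r_j)·cross = 12.5·56.5000 = 706.2500
Σcross = 392.2500 → A = |Σcross|/2 = 196.1250 mm²
Σ(r_i+r_j)·cross = 10674.0000 → first moment M = |Σ|/6 = 1779.0000
R_c = M/A = 1779.0000/196.1250 = 9.0707 mm
θ = 38° = 0.663225 rad
V = θ·R_c·A = 0.663225·9.0707·196.1250 = 1179.877 mm³

Volume = 1179.877 mm³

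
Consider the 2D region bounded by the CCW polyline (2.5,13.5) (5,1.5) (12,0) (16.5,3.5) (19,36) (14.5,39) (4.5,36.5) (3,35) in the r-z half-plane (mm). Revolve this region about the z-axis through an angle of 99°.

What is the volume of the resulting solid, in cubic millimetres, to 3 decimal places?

Volume = 9589.244 mm³

Profile (r,z), 8 vertices: (2.5,13.5) (5,1.5) (12,0) (16.5,3.5) (19,36) (14.5,39) (4.5,36.5) (3,35)
edge 0: (2.5,13.5)→(5,1.5)  cross = 2.5·1.5 − 5·13.5 = -63.7500; (r_i+r_j)·cross = 7.5·-63.7500 = -478.1250
edge 1: (5,1.5)→(12,0)  cross = 5·0 − 12·1.5 = -18.0000; (r_i+r_j)·cross = 17·-18.0000 = -306.0000
edge 2: (12,0)→(16.5,3.5)  cross = 12·3.5 − 16.5·0 = 42.0000; (r_i+r_j)·cross = 28.5·42.0000 = 1197.0000
edge 3: (16.5,3.5)→(19,36)  cross = 16.5·36 − 19·3.5 = 527.5000; (r_i+r_j)·cross = 35.5·527.5000 = 18726.2500
edge 4: (19,36)→(14.5,39)  cross = 19·39 − 14.5·36 = 219.0000; (r_i+r_j)·cross = 33.5·219.0000 = 7336.5000
edge 5: (14.5,39)→(4.5,36.5)  cross = 14.5·36.5 − 4.5·39 = 353.7500; (r_i+r_j)·cross = 19·353.7500 = 6721.2500
edge 6: (4.5,36.5)→(3,35)  cross = 4.5·35 − 3·36.5 = 48.0000; (r_i+r_j)·cross = 7.5·48.0000 = 360.0000
edge 7: (3,35)→(2.5,13.5)  cross = 3·13.5 − 2.5·35 = -47.0000; (r_i+r_j)·cross = 5.5·-47.0000 = -258.5000
Σcross = 1061.5000 → A = |Σcross|/2 = 530.7500 mm²
Σ(r_i+r_j)·cross = 33298.3750 → first moment M = |Σ|/6 = 5549.7292
R_c = M/A = 5549.7292/530.7500 = 10.4564 mm
θ = 99° = 1.727876 rad
V = θ·R_c·A = 1.727876·10.4564·530.7500 = 9589.244 mm³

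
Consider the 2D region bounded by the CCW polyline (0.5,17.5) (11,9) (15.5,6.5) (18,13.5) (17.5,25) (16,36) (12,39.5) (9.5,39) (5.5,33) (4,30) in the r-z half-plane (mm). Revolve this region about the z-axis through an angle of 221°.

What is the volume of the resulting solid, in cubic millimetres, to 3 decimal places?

Profile (r,z), 10 vertices: (0.5,17.5) (11,9) (15.5,6.5) (18,13.5) (17.5,25) (16,36) (12,39.5) (9.5,39) (5.5,33) (4,30)
edge 0: (0.5,17.5)→(11,9)  cross = 0.5·9 − 11·17.5 = -188.0000; (r_i+r_j)·cross = 11.5·-188.0000 = -2162.0000
edge 1: (11,9)→(15.5,6.5)  cross = 11·6.5 − 15.5·9 = -68.0000; (r_i+r_j)·cross = 26.5·-68.0000 = -1802.0000
edge 2: (15.5,6.5)→(18,13.5)  cross = 15.5·13.5 − 18·6.5 = 92.2500; (r_i+r_j)·cross = 33.5·92.2500 = 3090.3750
edge 3: (18,13.5)→(17.5,25)  cross = 18·25 − 17.5·13.5 = 213.7500; (r_i+r_j)·cross = 35.5·213.7500 = 7588.1250
edge 4: (17.5,25)→(16,36)  cross = 17.5·36 − 16·25 = 230.0000; (r_i+r_j)·cross = 33.5·230.0000 = 7705.0000
edge 5: (16,36)→(12,39.5)  cross = 16·39.5 − 12·36 = 200.0000; (r_i+r_j)·cross = 28·200.0000 = 5600.0000
edge 6: (12,39.5)→(9.5,39)  cross = 12·39 − 9.5·39.5 = 92.7500; (r_i+r_j)·cross = 21.5·92.7500 = 1994.1250
edge 7: (9.5,39)→(5.5,33)  cross = 9.5·33 − 5.5·39 = 99.0000; (r_i+r_j)·cross = 15·99.0000 = 1485.0000
edge 8: (5.5,33)→(4,30)  cross = 5.5·30 − 4·33 = 33.0000; (r_i+r_j)·cross = 9.5·33.0000 = 313.5000
edge 9: (4,30)→(0.5,17.5)  cross = 4·17.5 − 0.5·30 = 55.0000; (r_i+r_j)·cross = 4.5·55.0000 = 247.5000
Σcross = 759.7500 → A = |Σcross|/2 = 379.8750 mm²
Σ(r_i+r_j)·cross = 24059.6250 → first moment M = |Σ|/6 = 4009.9375
R_c = M/A = 4009.9375/379.8750 = 10.5559 mm
θ = 221° = 3.857178 rad
V = θ·R_c·A = 3.857178·10.5559·379.8750 = 15467.041 mm³

Volume = 15467.041 mm³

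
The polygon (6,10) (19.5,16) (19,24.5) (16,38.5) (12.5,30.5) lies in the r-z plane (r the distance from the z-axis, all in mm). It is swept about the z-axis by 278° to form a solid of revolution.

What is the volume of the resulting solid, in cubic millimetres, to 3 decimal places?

Volume = 12264.884 mm³

Profile (r,z), 5 vertices: (6,10) (19.5,16) (19,24.5) (16,38.5) (12.5,30.5)
edge 0: (6,10)→(19.5,16)  cross = 6·16 − 19.5·10 = -99.0000; (r_i+r_j)·cross = 25.5·-99.0000 = -2524.5000
edge 1: (19.5,16)→(19,24.5)  cross = 19.5·24.5 − 19·16 = 173.7500; (r_i+r_j)·cross = 38.5·173.7500 = 6689.3750
edge 2: (19,24.5)→(16,38.5)  cross = 19·38.5 − 16·24.5 = 339.5000; (r_i+r_j)·cross = 35·339.5000 = 11882.5000
edge 3: (16,38.5)→(12.5,30.5)  cross = 16·30.5 − 12.5·38.5 = 6.7500; (r_i+r_j)·cross = 28.5·6.7500 = 192.3750
edge 4: (12.5,30.5)→(6,10)  cross = 12.5·10 − 6·30.5 = -58.0000; (r_i+r_j)·cross = 18.5·-58.0000 = -1073.0000
Σcross = 363.0000 → A = |Σcross|/2 = 181.5000 mm²
Σ(r_i+r_j)·cross = 15166.7500 → first moment M = |Σ|/6 = 2527.7917
R_c = M/A = 2527.7917/181.5000 = 13.9272 mm
θ = 278° = 4.852015 rad
V = θ·R_c·A = 4.852015·13.9272·181.5000 = 12264.884 mm³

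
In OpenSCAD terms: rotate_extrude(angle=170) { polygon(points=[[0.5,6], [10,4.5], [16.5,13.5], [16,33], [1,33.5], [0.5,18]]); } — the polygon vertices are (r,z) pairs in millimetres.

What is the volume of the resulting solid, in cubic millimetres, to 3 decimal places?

Volume = 10002.267 mm³

Profile (r,z), 6 vertices: (0.5,6) (10,4.5) (16.5,13.5) (16,33) (1,33.5) (0.5,18)
edge 0: (0.5,6)→(10,4.5)  cross = 0.5·4.5 − 10·6 = -57.7500; (r_i+r_j)·cross = 10.5·-57.7500 = -606.3750
edge 1: (10,4.5)→(16.5,13.5)  cross = 10·13.5 − 16.5·4.5 = 60.7500; (r_i+r_j)·cross = 26.5·60.7500 = 1609.8750
edge 2: (16.5,13.5)→(16,33)  cross = 16.5·33 − 16·13.5 = 328.5000; (r_i+r_j)·cross = 32.5·328.5000 = 10676.2500
edge 3: (16,33)→(1,33.5)  cross = 16·33.5 − 1·33 = 503.0000; (r_i+r_j)·cross = 17·503.0000 = 8551.0000
edge 4: (1,33.5)→(0.5,18)  cross = 1·18 − 0.5·33.5 = 1.2500; (r_i+r_j)·cross = 1.5·1.2500 = 1.8750
edge 5: (0.5,18)→(0.5,6)  cross = 0.5·6 − 0.5·18 = -6.0000; (r_i+r_j)·cross = 1·-6.0000 = -6.0000
Σcross = 829.7500 → A = |Σcross|/2 = 414.8750 mm²
Σ(r_i+r_j)·cross = 20226.6250 → first moment M = |Σ|/6 = 3371.1042
R_c = M/A = 3371.1042/414.8750 = 8.1256 mm
θ = 170° = 2.967060 rad
V = θ·R_c·A = 2.967060·8.1256·414.8750 = 10002.267 mm³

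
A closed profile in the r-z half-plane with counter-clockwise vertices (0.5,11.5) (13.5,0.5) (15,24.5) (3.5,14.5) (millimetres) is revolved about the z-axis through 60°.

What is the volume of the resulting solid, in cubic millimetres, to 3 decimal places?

Profile (r,z), 4 vertices: (0.5,11.5) (13.5,0.5) (15,24.5) (3.5,14.5)
edge 0: (0.5,11.5)→(13.5,0.5)  cross = 0.5·0.5 − 13.5·11.5 = -155.0000; (r_i+r_j)·cross = 14·-155.0000 = -2170.0000
edge 1: (13.5,0.5)→(15,24.5)  cross = 13.5·24.5 − 15·0.5 = 323.2500; (r_i+r_j)·cross = 28.5·323.2500 = 9212.6250
edge 2: (15,24.5)→(3.5,14.5)  cross = 15·14.5 − 3.5·24.5 = 131.7500; (r_i+r_j)·cross = 18.5·131.7500 = 2437.3750
edge 3: (3.5,14.5)→(0.5,11.5)  cross = 3.5·11.5 − 0.5·14.5 = 33.0000; (r_i+r_j)·cross = 4·33.0000 = 132.0000
Σcross = 333.0000 → A = |Σcross|/2 = 166.5000 mm²
Σ(r_i+r_j)·cross = 9612.0000 → first moment M = |Σ|/6 = 1602.0000
R_c = M/A = 1602.0000/166.5000 = 9.6216 mm
θ = 60° = 1.047198 rad
V = θ·R_c·A = 1.047198·9.6216·166.5000 = 1677.610 mm³

Volume = 1677.610 mm³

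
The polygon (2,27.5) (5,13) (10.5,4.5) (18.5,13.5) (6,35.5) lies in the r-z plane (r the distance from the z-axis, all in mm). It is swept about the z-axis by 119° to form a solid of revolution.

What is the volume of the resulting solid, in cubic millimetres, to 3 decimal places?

Volume = 4848.577 mm³

Profile (r,z), 5 vertices: (2,27.5) (5,13) (10.5,4.5) (18.5,13.5) (6,35.5)
edge 0: (2,27.5)→(5,13)  cross = 2·13 − 5·27.5 = -111.5000; (r_i+r_j)·cross = 7·-111.5000 = -780.5000
edge 1: (5,13)→(10.5,4.5)  cross = 5·4.5 − 10.5·13 = -114.0000; (r_i+r_j)·cross = 15.5·-114.0000 = -1767.0000
edge 2: (10.5,4.5)→(18.5,13.5)  cross = 10.5·13.5 − 18.5·4.5 = 58.5000; (r_i+r_j)·cross = 29·58.5000 = 1696.5000
edge 3: (18.5,13.5)→(6,35.5)  cross = 18.5·35.5 − 6·13.5 = 575.7500; (r_i+r_j)·cross = 24.5·575.7500 = 14105.8750
edge 4: (6,35.5)→(2,27.5)  cross = 6·27.5 − 2·35.5 = 94.0000; (r_i+r_j)·cross = 8·94.0000 = 752.0000
Σcross = 502.7500 → A = |Σcross|/2 = 251.3750 mm²
Σ(r_i+r_j)·cross = 14006.8750 → first moment M = |Σ|/6 = 2334.4792
R_c = M/A = 2334.4792/251.3750 = 9.2868 mm
θ = 119° = 2.076942 rad
V = θ·R_c·A = 2.076942·9.2868·251.3750 = 4848.577 mm³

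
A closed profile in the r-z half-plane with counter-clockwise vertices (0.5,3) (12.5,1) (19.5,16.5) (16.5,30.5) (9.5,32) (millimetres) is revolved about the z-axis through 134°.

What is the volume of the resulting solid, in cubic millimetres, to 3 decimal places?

Profile (r,z), 5 vertices: (0.5,3) (12.5,1) (19.5,16.5) (16.5,30.5) (9.5,32)
edge 0: (0.5,3)→(12.5,1)  cross = 0.5·1 − 12.5·3 = -37.0000; (r_i+r_j)·cross = 13·-37.0000 = -481.0000
edge 1: (12.5,1)→(19.5,16.5)  cross = 12.5·16.5 − 19.5·1 = 186.7500; (r_i+r_j)·cross = 32·186.7500 = 5976.0000
edge 2: (19.5,16.5)→(16.5,30.5)  cross = 19.5·30.5 − 16.5·16.5 = 322.5000; (r_i+r_j)·cross = 36·322.5000 = 11610.0000
edge 3: (16.5,30.5)→(9.5,32)  cross = 16.5·32 − 9.5·30.5 = 238.2500; (r_i+r_j)·cross = 26·238.2500 = 6194.5000
edge 4: (9.5,32)→(0.5,3)  cross = 9.5·3 − 0.5·32 = 12.5000; (r_i+r_j)·cross = 10·12.5000 = 125.0000
Σcross = 723.0000 → A = |Σcross|/2 = 361.5000 mm²
Σ(r_i+r_j)·cross = 23424.5000 → first moment M = |Σ|/6 = 3904.0833
R_c = M/A = 3904.0833/361.5000 = 10.7997 mm
θ = 134° = 2.338741 rad
V = θ·R_c·A = 2.338741·10.7997·361.5000 = 9130.641 mm³

Volume = 9130.641 mm³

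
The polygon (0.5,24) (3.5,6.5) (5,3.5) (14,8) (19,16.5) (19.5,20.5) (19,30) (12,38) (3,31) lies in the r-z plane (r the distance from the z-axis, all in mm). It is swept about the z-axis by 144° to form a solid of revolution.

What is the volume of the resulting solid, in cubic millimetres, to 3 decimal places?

Profile (r,z), 9 vertices: (0.5,24) (3.5,6.5) (5,3.5) (14,8) (19,16.5) (19.5,20.5) (19,30) (12,38) (3,31)
edge 0: (0.5,24)→(3.5,6.5)  cross = 0.5·6.5 − 3.5·24 = -80.7500; (r_i+r_j)·cross = 4·-80.7500 = -323.0000
edge 1: (3.5,6.5)→(5,3.5)  cross = 3.5·3.5 − 5·6.5 = -20.2500; (r_i+r_j)·cross = 8.5·-20.2500 = -172.1250
edge 2: (5,3.5)→(14,8)  cross = 5·8 − 14·3.5 = -9.0000; (r_i+r_j)·cross = 19·-9.0000 = -171.0000
edge 3: (14,8)→(19,16.5)  cross = 14·16.5 − 19·8 = 79.0000; (r_i+r_j)·cross = 33·79.0000 = 2607.0000
edge 4: (19,16.5)→(19.5,20.5)  cross = 19·20.5 − 19.5·16.5 = 67.7500; (r_i+r_j)·cross = 38.5·67.7500 = 2608.3750
edge 5: (19.5,20.5)→(19,30)  cross = 19.5·30 − 19·20.5 = 195.5000; (r_i+r_j)·cross = 38.5·195.5000 = 7526.7500
edge 6: (19,30)→(12,38)  cross = 19·38 − 12·30 = 362.0000; (r_i+r_j)·cross = 31·362.0000 = 11222.0000
edge 7: (12,38)→(3,31)  cross = 12·31 − 3·38 = 258.0000; (r_i+r_j)·cross = 15·258.0000 = 3870.0000
edge 8: (3,31)→(0.5,24)  cross = 3·24 − 0.5·31 = 56.5000; (r_i+r_j)·cross = 3.5·56.5000 = 197.7500
Σcross = 908.7500 → A = |Σcross|/2 = 454.3750 mm²
Σ(r_i+r_j)·cross = 27365.7500 → first moment M = |Σ|/6 = 4560.9583
R_c = M/A = 4560.9583/454.3750 = 10.0379 mm
θ = 144° = 2.513274 rad
V = θ·R_c·A = 2.513274·10.0379·454.3750 = 11462.939 mm³

Volume = 11462.939 mm³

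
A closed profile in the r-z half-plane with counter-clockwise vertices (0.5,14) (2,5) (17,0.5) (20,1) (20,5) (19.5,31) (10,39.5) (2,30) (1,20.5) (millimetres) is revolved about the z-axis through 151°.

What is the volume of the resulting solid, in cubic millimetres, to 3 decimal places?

Volume = 17001.270 mm³

Profile (r,z), 9 vertices: (0.5,14) (2,5) (17,0.5) (20,1) (20,5) (19.5,31) (10,39.5) (2,30) (1,20.5)
edge 0: (0.5,14)→(2,5)  cross = 0.5·5 − 2·14 = -25.5000; (r_i+r_j)·cross = 2.5·-25.5000 = -63.7500
edge 1: (2,5)→(17,0.5)  cross = 2·0.5 − 17·5 = -84.0000; (r_i+r_j)·cross = 19·-84.0000 = -1596.0000
edge 2: (17,0.5)→(20,1)  cross = 17·1 − 20·0.5 = 7.0000; (r_i+r_j)·cross = 37·7.0000 = 259.0000
edge 3: (20,1)→(20,5)  cross = 20·5 − 20·1 = 80.0000; (r_i+r_j)·cross = 40·80.0000 = 3200.0000
edge 4: (20,5)→(19.5,31)  cross = 20·31 − 19.5·5 = 522.5000; (r_i+r_j)·cross = 39.5·522.5000 = 20638.7500
edge 5: (19.5,31)→(10,39.5)  cross = 19.5·39.5 − 10·31 = 460.2500; (r_i+r_j)·cross = 29.5·460.2500 = 13577.3750
edge 6: (10,39.5)→(2,30)  cross = 10·30 − 2·39.5 = 221.0000; (r_i+r_j)·cross = 12·221.0000 = 2652.0000
edge 7: (2,30)→(1,20.5)  cross = 2·20.5 − 1·30 = 11.0000; (r_i+r_j)·cross = 3·11.0000 = 33.0000
edge 8: (1,20.5)→(0.5,14)  cross = 1·14 − 0.5·20.5 = 3.7500; (r_i+r_j)·cross = 1.5·3.7500 = 5.6250
Σcross = 1196.0000 → A = |Σcross|/2 = 598.0000 mm²
Σ(r_i+r_j)·cross = 38706.0000 → first moment M = |Σ|/6 = 6451.0000
R_c = M/A = 6451.0000/598.0000 = 10.7876 mm
θ = 151° = 2.635447 rad
V = θ·R_c·A = 2.635447·10.7876·598.0000 = 17001.270 mm³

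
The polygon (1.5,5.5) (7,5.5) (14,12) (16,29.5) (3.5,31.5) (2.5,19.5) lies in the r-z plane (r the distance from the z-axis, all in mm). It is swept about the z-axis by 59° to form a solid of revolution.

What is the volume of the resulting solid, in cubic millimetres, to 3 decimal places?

Profile (r,z), 6 vertices: (1.5,5.5) (7,5.5) (14,12) (16,29.5) (3.5,31.5) (2.5,19.5)
edge 0: (1.5,5.5)→(7,5.5)  cross = 1.5·5.5 − 7·5.5 = -30.2500; (r_i+r_j)·cross = 8.5·-30.2500 = -257.1250
edge 1: (7,5.5)→(14,12)  cross = 7·12 − 14·5.5 = 7.0000; (r_i+r_j)·cross = 21·7.0000 = 147.0000
edge 2: (14,12)→(16,29.5)  cross = 14·29.5 − 16·12 = 221.0000; (r_i+r_j)·cross = 30·221.0000 = 6630.0000
edge 3: (16,29.5)→(3.5,31.5)  cross = 16·31.5 − 3.5·29.5 = 400.7500; (r_i+r_j)·cross = 19.5·400.7500 = 7814.6250
edge 4: (3.5,31.5)→(2.5,19.5)  cross = 3.5·19.5 − 2.5·31.5 = -10.5000; (r_i+r_j)·cross = 6·-10.5000 = -63.0000
edge 5: (2.5,19.5)→(1.5,5.5)  cross = 2.5·5.5 − 1.5·19.5 = -15.5000; (r_i+r_j)·cross = 4·-15.5000 = -62.0000
Σcross = 572.5000 → A = |Σcross|/2 = 286.2500 mm²
Σ(r_i+r_j)·cross = 14209.5000 → first moment M = |Σ|/6 = 2368.2500
R_c = M/A = 2368.2500/286.2500 = 8.2734 mm
θ = 59° = 1.029744 rad
V = θ·R_c·A = 1.029744·8.2734·286.2500 = 2438.692 mm³

Volume = 2438.692 mm³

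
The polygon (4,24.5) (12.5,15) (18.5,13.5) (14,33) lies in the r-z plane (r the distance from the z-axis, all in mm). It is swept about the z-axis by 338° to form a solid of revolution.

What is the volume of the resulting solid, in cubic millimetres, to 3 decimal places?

Volume = 9893.349 mm³

Profile (r,z), 4 vertices: (4,24.5) (12.5,15) (18.5,13.5) (14,33)
edge 0: (4,24.5)→(12.5,15)  cross = 4·15 − 12.5·24.5 = -246.2500; (r_i+r_j)·cross = 16.5·-246.2500 = -4063.1250
edge 1: (12.5,15)→(18.5,13.5)  cross = 12.5·13.5 − 18.5·15 = -108.7500; (r_i+r_j)·cross = 31·-108.7500 = -3371.2500
edge 2: (18.5,13.5)→(14,33)  cross = 18.5·33 − 14·13.5 = 421.5000; (r_i+r_j)·cross = 32.5·421.5000 = 13698.7500
edge 3: (14,33)→(4,24.5)  cross = 14·24.5 − 4·33 = 211.0000; (r_i+r_j)·cross = 18·211.0000 = 3798.0000
Σcross = 277.5000 → A = |Σcross|/2 = 138.7500 mm²
Σ(r_i+r_j)·cross = 10062.3750 → first moment M = |Σ|/6 = 1677.0625
R_c = M/A = 1677.0625/138.7500 = 12.0869 mm
θ = 338° = 5.899213 rad
V = θ·R_c·A = 5.899213·12.0869·138.7500 = 9893.349 mm³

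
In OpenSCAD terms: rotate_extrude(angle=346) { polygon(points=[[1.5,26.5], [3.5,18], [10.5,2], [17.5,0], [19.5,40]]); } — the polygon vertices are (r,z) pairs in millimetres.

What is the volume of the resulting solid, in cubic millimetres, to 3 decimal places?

Profile (r,z), 5 vertices: (1.5,26.5) (3.5,18) (10.5,2) (17.5,0) (19.5,40)
edge 0: (1.5,26.5)→(3.5,18)  cross = 1.5·18 − 3.5·26.5 = -65.7500; (r_i+r_j)·cross = 5·-65.7500 = -328.7500
edge 1: (3.5,18)→(10.5,2)  cross = 3.5·2 − 10.5·18 = -182.0000; (r_i+r_j)·cross = 14·-182.0000 = -2548.0000
edge 2: (10.5,2)→(17.5,0)  cross = 10.5·0 − 17.5·2 = -35.0000; (r_i+r_j)·cross = 28·-35.0000 = -980.0000
edge 3: (17.5,0)→(19.5,40)  cross = 17.5·40 − 19.5·0 = 700.0000; (r_i+r_j)·cross = 37·700.0000 = 25900.0000
edge 4: (19.5,40)→(1.5,26.5)  cross = 19.5·26.5 − 1.5·40 = 456.7500; (r_i+r_j)·cross = 21·456.7500 = 9591.7500
Σcross = 874.0000 → A = |Σcross|/2 = 437.0000 mm²
Σ(r_i+r_j)·cross = 31635.0000 → first moment M = |Σ|/6 = 5272.5000
R_c = M/A = 5272.5000/437.0000 = 12.0652 mm
θ = 346° = 6.038839 rad
V = θ·R_c·A = 6.038839·12.0652·437.0000 = 31839.780 mm³

Volume = 31839.780 mm³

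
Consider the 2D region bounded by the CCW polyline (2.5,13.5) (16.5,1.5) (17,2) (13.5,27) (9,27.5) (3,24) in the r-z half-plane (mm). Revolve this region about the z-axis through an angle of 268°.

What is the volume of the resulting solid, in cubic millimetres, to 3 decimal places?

Profile (r,z), 6 vertices: (2.5,13.5) (16.5,1.5) (17,2) (13.5,27) (9,27.5) (3,24)
edge 0: (2.5,13.5)→(16.5,1.5)  cross = 2.5·1.5 − 16.5·13.5 = -219.0000; (r_i+r_j)·cross = 19·-219.0000 = -4161.0000
edge 1: (16.5,1.5)→(17,2)  cross = 16.5·2 − 17·1.5 = 7.5000; (r_i+r_j)·cross = 33.5·7.5000 = 251.2500
edge 2: (17,2)→(13.5,27)  cross = 17·27 − 13.5·2 = 432.0000; (r_i+r_j)·cross = 30.5·432.0000 = 13176.0000
edge 3: (13.5,27)→(9,27.5)  cross = 13.5·27.5 − 9·27 = 128.2500; (r_i+r_j)·cross = 22.5·128.2500 = 2885.6250
edge 4: (9,27.5)→(3,24)  cross = 9·24 − 3·27.5 = 133.5000; (r_i+r_j)·cross = 12·133.5000 = 1602.0000
edge 5: (3,24)→(2.5,13.5)  cross = 3·13.5 − 2.5·24 = -19.5000; (r_i+r_j)·cross = 5.5·-19.5000 = -107.2500
Σcross = 462.7500 → A = |Σcross|/2 = 231.3750 mm²
Σ(r_i+r_j)·cross = 13646.6250 → first moment M = |Σ|/6 = 2274.4375
R_c = M/A = 2274.4375/231.3750 = 9.8301 mm
θ = 268° = 4.677482 rad
V = θ·R_c·A = 4.677482·9.8301·231.3750 = 10638.641 mm³

Volume = 10638.641 mm³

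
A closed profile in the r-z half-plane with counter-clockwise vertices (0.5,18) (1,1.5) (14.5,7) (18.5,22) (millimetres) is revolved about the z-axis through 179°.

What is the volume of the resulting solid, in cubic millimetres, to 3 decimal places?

Profile (r,z), 4 vertices: (0.5,18) (1,1.5) (14.5,7) (18.5,22)
edge 0: (0.5,18)→(1,1.5)  cross = 0.5·1.5 − 1·18 = -17.2500; (r_i+r_j)·cross = 1.5·-17.2500 = -25.8750
edge 1: (1,1.5)→(14.5,7)  cross = 1·7 − 14.5·1.5 = -14.7500; (r_i+r_j)·cross = 15.5·-14.7500 = -228.6250
edge 2: (14.5,7)→(18.5,22)  cross = 14.5·22 − 18.5·7 = 189.5000; (r_i+r_j)·cross = 33·189.5000 = 6253.5000
edge 3: (18.5,22)→(0.5,18)  cross = 18.5·18 − 0.5·22 = 322.0000; (r_i+r_j)·cross = 19·322.0000 = 6118.0000
Σcross = 479.5000 → A = |Σcross|/2 = 239.7500 mm²
Σ(r_i+r_j)·cross = 12117.0000 → first moment M = |Σ|/6 = 2019.5000
R_c = M/A = 2019.5000/239.7500 = 8.4234 mm
θ = 179° = 3.124139 rad
V = θ·R_c·A = 3.124139·8.4234·239.7500 = 6309.199 mm³

Volume = 6309.199 mm³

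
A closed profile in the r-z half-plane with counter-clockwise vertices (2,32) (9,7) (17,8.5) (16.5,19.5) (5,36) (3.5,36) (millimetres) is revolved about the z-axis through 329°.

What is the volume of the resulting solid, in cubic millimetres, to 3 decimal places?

Profile (r,z), 6 vertices: (2,32) (9,7) (17,8.5) (16.5,19.5) (5,36) (3.5,36)
edge 0: (2,32)→(9,7)  cross = 2·7 − 9·32 = -274.0000; (r_i+r_j)·cross = 11·-274.0000 = -3014.0000
edge 1: (9,7)→(17,8.5)  cross = 9·8.5 − 17·7 = -42.5000; (r_i+r_j)·cross = 26·-42.5000 = -1105.0000
edge 2: (17,8.5)→(16.5,19.5)  cross = 17·19.5 − 16.5·8.5 = 191.2500; (r_i+r_j)·cross = 33.5·191.2500 = 6406.8750
edge 3: (16.5,19.5)→(5,36)  cross = 16.5·36 − 5·19.5 = 496.5000; (r_i+r_j)·cross = 21.5·496.5000 = 10674.7500
edge 4: (5,36)→(3.5,36)  cross = 5·36 − 3.5·36 = 54.0000; (r_i+r_j)·cross = 8.5·54.0000 = 459.0000
edge 5: (3.5,36)→(2,32)  cross = 3.5·32 − 2·36 = 40.0000; (r_i+r_j)·cross = 5.5·40.0000 = 220.0000
Σcross = 465.2500 → A = |Σcross|/2 = 232.6250 mm²
Σ(r_i+r_j)·cross = 13641.6250 → first moment M = |Σ|/6 = 2273.6042
R_c = M/A = 2273.6042/232.6250 = 9.7737 mm
θ = 329° = 5.742133 rad
V = θ·R_c·A = 5.742133·9.7737·232.6250 = 13055.338 mm³

Volume = 13055.338 mm³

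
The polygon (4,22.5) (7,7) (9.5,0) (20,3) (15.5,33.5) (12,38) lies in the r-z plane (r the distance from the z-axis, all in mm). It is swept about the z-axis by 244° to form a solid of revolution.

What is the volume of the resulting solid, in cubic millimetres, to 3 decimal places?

Profile (r,z), 6 vertices: (4,22.5) (7,7) (9.5,0) (20,3) (15.5,33.5) (12,38)
edge 0: (4,22.5)→(7,7)  cross = 4·7 − 7·22.5 = -129.5000; (r_i+r_j)·cross = 11·-129.5000 = -1424.5000
edge 1: (7,7)→(9.5,0)  cross = 7·0 − 9.5·7 = -66.5000; (r_i+r_j)·cross = 16.5·-66.5000 = -1097.2500
edge 2: (9.5,0)→(20,3)  cross = 9.5·3 − 20·0 = 28.5000; (r_i+r_j)·cross = 29.5·28.5000 = 840.7500
edge 3: (20,3)→(15.5,33.5)  cross = 20·33.5 − 15.5·3 = 623.5000; (r_i+r_j)·cross = 35.5·623.5000 = 22134.2500
edge 4: (15.5,33.5)→(12,38)  cross = 15.5·38 − 12·33.5 = 187.0000; (r_i+r_j)·cross = 27.5·187.0000 = 5142.5000
edge 5: (12,38)→(4,22.5)  cross = 12·22.5 − 4·38 = 118.0000; (r_i+r_j)·cross = 16·118.0000 = 1888.0000
Σcross = 761.0000 → A = |Σcross|/2 = 380.5000 mm²
Σ(r_i+r_j)·cross = 27483.7500 → first moment M = |Σ|/6 = 4580.6250
R_c = M/A = 4580.6250/380.5000 = 12.0384 mm
θ = 244° = 4.258603 rad
V = θ·R_c·A = 4.258603·12.0384·380.5000 = 19507.065 mm³

Volume = 19507.065 mm³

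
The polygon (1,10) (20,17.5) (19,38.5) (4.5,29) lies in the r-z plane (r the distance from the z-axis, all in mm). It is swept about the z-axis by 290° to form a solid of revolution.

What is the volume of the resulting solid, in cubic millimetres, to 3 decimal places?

Volume = 18723.270 mm³

Profile (r,z), 4 vertices: (1,10) (20,17.5) (19,38.5) (4.5,29)
edge 0: (1,10)→(20,17.5)  cross = 1·17.5 − 20·10 = -182.5000; (r_i+r_j)·cross = 21·-182.5000 = -3832.5000
edge 1: (20,17.5)→(19,38.5)  cross = 20·38.5 − 19·17.5 = 437.5000; (r_i+r_j)·cross = 39·437.5000 = 17062.5000
edge 2: (19,38.5)→(4.5,29)  cross = 19·29 − 4.5·38.5 = 377.7500; (r_i+r_j)·cross = 23.5·377.7500 = 8877.1250
edge 3: (4.5,29)→(1,10)  cross = 4.5·10 − 1·29 = 16.0000; (r_i+r_j)·cross = 5.5·16.0000 = 88.0000
Σcross = 648.7500 → A = |Σcross|/2 = 324.3750 mm²
Σ(r_i+r_j)·cross = 22195.1250 → first moment M = |Σ|/6 = 3699.1875
R_c = M/A = 3699.1875/324.3750 = 11.4040 mm
θ = 290° = 5.061455 rad
V = θ·R_c·A = 5.061455·11.4040·324.3750 = 18723.270 mm³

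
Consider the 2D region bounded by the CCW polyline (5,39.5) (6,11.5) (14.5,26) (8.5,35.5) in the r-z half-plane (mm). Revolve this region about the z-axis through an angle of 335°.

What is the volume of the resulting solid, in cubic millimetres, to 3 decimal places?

Profile (r,z), 4 vertices: (5,39.5) (6,11.5) (14.5,26) (8.5,35.5)
edge 0: (5,39.5)→(6,11.5)  cross = 5·11.5 − 6·39.5 = -179.5000; (r_i+r_j)·cross = 11·-179.5000 = -1974.5000
edge 1: (6,11.5)→(14.5,26)  cross = 6·26 − 14.5·11.5 = -10.7500; (r_i+r_j)·cross = 20.5·-10.7500 = -220.3750
edge 2: (14.5,26)→(8.5,35.5)  cross = 14.5·35.5 − 8.5·26 = 293.7500; (r_i+r_j)·cross = 23·293.7500 = 6756.2500
edge 3: (8.5,35.5)→(5,39.5)  cross = 8.5·39.5 − 5·35.5 = 158.2500; (r_i+r_j)·cross = 13.5·158.2500 = 2136.3750
Σcross = 261.7500 → A = |Σcross|/2 = 130.8750 mm²
Σ(r_i+r_j)·cross = 6697.7500 → first moment M = |Σ|/6 = 1116.2917
R_c = M/A = 1116.2917/130.8750 = 8.5294 mm
θ = 335° = 5.846853 rad
V = θ·R_c·A = 5.846853·8.5294·130.8750 = 6526.793 mm³

Volume = 6526.793 mm³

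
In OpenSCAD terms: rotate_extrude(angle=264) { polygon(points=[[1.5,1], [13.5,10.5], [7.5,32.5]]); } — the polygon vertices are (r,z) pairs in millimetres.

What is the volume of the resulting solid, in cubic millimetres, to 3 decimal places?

Profile (r,z), 3 vertices: (1.5,1) (13.5,10.5) (7.5,32.5)
edge 0: (1.5,1)→(13.5,10.5)  cross = 1.5·10.5 − 13.5·1 = 2.2500; (r_i+r_j)·cross = 15·2.2500 = 33.7500
edge 1: (13.5,10.5)→(7.5,32.5)  cross = 13.5·32.5 − 7.5·10.5 = 360.0000; (r_i+r_j)·cross = 21·360.0000 = 7560.0000
edge 2: (7.5,32.5)→(1.5,1)  cross = 7.5·1 − 1.5·32.5 = -41.2500; (r_i+r_j)·cross = 9·-41.2500 = -371.2500
Σcross = 321.0000 → A = |Σcross|/2 = 160.5000 mm²
Σ(r_i+r_j)·cross = 7222.5000 → first moment M = |Σ|/6 = 1203.7500
R_c = M/A = 1203.7500/160.5000 = 7.5000 mm
θ = 264° = 4.607669 rad
V = θ·R_c·A = 4.607669·7.5000·160.5000 = 5546.482 mm³

Volume = 5546.482 mm³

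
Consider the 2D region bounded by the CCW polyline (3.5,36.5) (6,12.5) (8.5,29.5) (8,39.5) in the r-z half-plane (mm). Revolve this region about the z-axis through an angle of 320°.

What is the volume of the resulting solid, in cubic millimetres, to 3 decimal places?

Volume = 2583.087 mm³

Profile (r,z), 4 vertices: (3.5,36.5) (6,12.5) (8.5,29.5) (8,39.5)
edge 0: (3.5,36.5)→(6,12.5)  cross = 3.5·12.5 − 6·36.5 = -175.2500; (r_i+r_j)·cross = 9.5·-175.2500 = -1664.8750
edge 1: (6,12.5)→(8.5,29.5)  cross = 6·29.5 − 8.5·12.5 = 70.7500; (r_i+r_j)·cross = 14.5·70.7500 = 1025.8750
edge 2: (8.5,29.5)→(8,39.5)  cross = 8.5·39.5 − 8·29.5 = 99.7500; (r_i+r_j)·cross = 16.5·99.7500 = 1645.8750
edge 3: (8,39.5)→(3.5,36.5)  cross = 8·36.5 − 3.5·39.5 = 153.7500; (r_i+r_j)·cross = 11.5·153.7500 = 1768.1250
Σcross = 149.0000 → A = |Σcross|/2 = 74.5000 mm²
Σ(r_i+r_j)·cross = 2775.0000 → first moment M = |Σ|/6 = 462.5000
R_c = M/A = 462.5000/74.5000 = 6.2081 mm
θ = 320° = 5.585054 rad
V = θ·R_c·A = 5.585054·6.2081·74.5000 = 2583.087 mm³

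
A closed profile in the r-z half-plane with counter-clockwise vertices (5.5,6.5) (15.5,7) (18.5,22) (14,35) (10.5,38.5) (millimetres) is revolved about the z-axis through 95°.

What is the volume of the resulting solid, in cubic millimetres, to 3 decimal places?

Profile (r,z), 5 vertices: (5.5,6.5) (15.5,7) (18.5,22) (14,35) (10.5,38.5)
edge 0: (5.5,6.5)→(15.5,7)  cross = 5.5·7 − 15.5·6.5 = -62.2500; (r_i+r_j)·cross = 21·-62.2500 = -1307.2500
edge 1: (15.5,7)→(18.5,22)  cross = 15.5·22 − 18.5·7 = 211.5000; (r_i+r_j)·cross = 34·211.5000 = 7191.0000
edge 2: (18.5,22)→(14,35)  cross = 18.5·35 − 14·22 = 339.5000; (r_i+r_j)·cross = 32.5·339.5000 = 11033.7500
edge 3: (14,35)→(10.5,38.5)  cross = 14·38.5 − 10.5·35 = 171.5000; (r_i+r_j)·cross = 24.5·171.5000 = 4201.7500
edge 4: (10.5,38.5)→(5.5,6.5)  cross = 10.5·6.5 − 5.5·38.5 = -143.5000; (r_i+r_j)·cross = 16·-143.5000 = -2296.0000
Σcross = 516.7500 → A = |Σcross|/2 = 258.3750 mm²
Σ(r_i+r_j)·cross = 18823.2500 → first moment M = |Σ|/6 = 3137.2083
R_c = M/A = 3137.2083/258.3750 = 12.1421 mm
θ = 95° = 1.658063 rad
V = θ·R_c·A = 1.658063·12.1421·258.3750 = 5201.688 mm³

Volume = 5201.688 mm³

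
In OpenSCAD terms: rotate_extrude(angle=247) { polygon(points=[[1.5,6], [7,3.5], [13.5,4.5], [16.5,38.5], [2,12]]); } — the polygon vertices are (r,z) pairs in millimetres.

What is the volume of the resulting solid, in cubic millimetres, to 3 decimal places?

Volume = 10739.508 mm³

Profile (r,z), 5 vertices: (1.5,6) (7,3.5) (13.5,4.5) (16.5,38.5) (2,12)
edge 0: (1.5,6)→(7,3.5)  cross = 1.5·3.5 − 7·6 = -36.7500; (r_i+r_j)·cross = 8.5·-36.7500 = -312.3750
edge 1: (7,3.5)→(13.5,4.5)  cross = 7·4.5 − 13.5·3.5 = -15.7500; (r_i+r_j)·cross = 20.5·-15.7500 = -322.8750
edge 2: (13.5,4.5)→(16.5,38.5)  cross = 13.5·38.5 − 16.5·4.5 = 445.5000; (r_i+r_j)·cross = 30·445.5000 = 13365.0000
edge 3: (16.5,38.5)→(2,12)  cross = 16.5·12 − 2·38.5 = 121.0000; (r_i+r_j)·cross = 18.5·121.0000 = 2238.5000
edge 4: (2,12)→(1.5,6)  cross = 2·6 − 1.5·12 = -6.0000; (r_i+r_j)·cross = 3.5·-6.0000 = -21.0000
Σcross = 508.0000 → A = |Σcross|/2 = 254.0000 mm²
Σ(r_i+r_j)·cross = 14947.2500 → first moment M = |Σ|/6 = 2491.2083
R_c = M/A = 2491.2083/254.0000 = 9.8079 mm
θ = 247° = 4.310963 rad
V = θ·R_c·A = 4.310963·9.8079·254.0000 = 10739.508 mm³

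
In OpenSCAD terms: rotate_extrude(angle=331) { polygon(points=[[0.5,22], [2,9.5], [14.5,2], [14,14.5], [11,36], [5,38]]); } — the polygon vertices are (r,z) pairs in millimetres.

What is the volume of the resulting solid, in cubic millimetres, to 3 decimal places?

Volume = 15222.620 mm³

Profile (r,z), 6 vertices: (0.5,22) (2,9.5) (14.5,2) (14,14.5) (11,36) (5,38)
edge 0: (0.5,22)→(2,9.5)  cross = 0.5·9.5 − 2·22 = -39.2500; (r_i+r_j)·cross = 2.5·-39.2500 = -98.1250
edge 1: (2,9.5)→(14.5,2)  cross = 2·2 − 14.5·9.5 = -133.7500; (r_i+r_j)·cross = 16.5·-133.7500 = -2206.8750
edge 2: (14.5,2)→(14,14.5)  cross = 14.5·14.5 − 14·2 = 182.2500; (r_i+r_j)·cross = 28.5·182.2500 = 5194.1250
edge 3: (14,14.5)→(11,36)  cross = 14·36 − 11·14.5 = 344.5000; (r_i+r_j)·cross = 25·344.5000 = 8612.5000
edge 4: (11,36)→(5,38)  cross = 11·38 − 5·36 = 238.0000; (r_i+r_j)·cross = 16·238.0000 = 3808.0000
edge 5: (5,38)→(0.5,22)  cross = 5·22 − 0.5·38 = 91.0000; (r_i+r_j)·cross = 5.5·91.0000 = 500.5000
Σcross = 682.7500 → A = |Σcross|/2 = 341.3750 mm²
Σ(r_i+r_j)·cross = 15810.1250 → first moment M = |Σ|/6 = 2635.0208
R_c = M/A = 2635.0208/341.3750 = 7.7188 mm
θ = 331° = 5.777040 rad
V = θ·R_c·A = 5.777040·7.7188·341.3750 = 15222.620 mm³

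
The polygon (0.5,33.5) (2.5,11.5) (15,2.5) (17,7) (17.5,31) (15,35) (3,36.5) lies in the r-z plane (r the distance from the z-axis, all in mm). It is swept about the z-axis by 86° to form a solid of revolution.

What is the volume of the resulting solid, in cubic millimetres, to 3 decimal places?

Volume = 6468.862 mm³

Profile (r,z), 7 vertices: (0.5,33.5) (2.5,11.5) (15,2.5) (17,7) (17.5,31) (15,35) (3,36.5)
edge 0: (0.5,33.5)→(2.5,11.5)  cross = 0.5·11.5 − 2.5·33.5 = -78.0000; (r_i+r_j)·cross = 3·-78.0000 = -234.0000
edge 1: (2.5,11.5)→(15,2.5)  cross = 2.5·2.5 − 15·11.5 = -166.2500; (r_i+r_j)·cross = 17.5·-166.2500 = -2909.3750
edge 2: (15,2.5)→(17,7)  cross = 15·7 − 17·2.5 = 62.5000; (r_i+r_j)·cross = 32·62.5000 = 2000.0000
edge 3: (17,7)→(17.5,31)  cross = 17·31 − 17.5·7 = 404.5000; (r_i+r_j)·cross = 34.5·404.5000 = 13955.2500
edge 4: (17.5,31)→(15,35)  cross = 17.5·35 − 15·31 = 147.5000; (r_i+r_j)·cross = 32.5·147.5000 = 4793.7500
edge 5: (15,35)→(3,36.5)  cross = 15·36.5 − 3·35 = 442.5000; (r_i+r_j)·cross = 18·442.5000 = 7965.0000
edge 6: (3,36.5)→(0.5,33.5)  cross = 3·33.5 − 0.5·36.5 = 82.2500; (r_i+r_j)·cross = 3.5·82.2500 = 287.8750
Σcross = 895.0000 → A = |Σcross|/2 = 447.5000 mm²
Σ(r_i+r_j)·cross = 25858.5000 → first moment M = |Σ|/6 = 4309.7500
R_c = M/A = 4309.7500/447.5000 = 9.6307 mm
θ = 86° = 1.500983 rad
V = θ·R_c·A = 1.500983·9.6307·447.5000 = 6468.862 mm³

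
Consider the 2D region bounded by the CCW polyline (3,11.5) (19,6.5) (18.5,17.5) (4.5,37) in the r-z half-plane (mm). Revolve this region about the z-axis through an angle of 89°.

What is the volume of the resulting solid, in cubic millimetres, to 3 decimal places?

Profile (r,z), 4 vertices: (3,11.5) (19,6.5) (18.5,17.5) (4.5,37)
edge 0: (3,11.5)→(19,6.5)  cross = 3·6.5 − 19·11.5 = -199.0000; (r_i+r_j)·cross = 22·-199.0000 = -4378.0000
edge 1: (19,6.5)→(18.5,17.5)  cross = 19·17.5 − 18.5·6.5 = 212.2500; (r_i+r_j)·cross = 37.5·212.2500 = 7959.3750
edge 2: (18.5,17.5)→(4.5,37)  cross = 18.5·37 − 4.5·17.5 = 605.7500; (r_i+r_j)·cross = 23·605.7500 = 13932.2500
edge 3: (4.5,37)→(3,11.5)  cross = 4.5·11.5 − 3·37 = -59.2500; (r_i+r_j)·cross = 7.5·-59.2500 = -444.3750
Σcross = 559.7500 → A = |Σcross|/2 = 279.8750 mm²
Σ(r_i+r_j)·cross = 17069.2500 → first moment M = |Σ|/6 = 2844.8750
R_c = M/A = 2844.8750/279.8750 = 10.1648 mm
θ = 89° = 1.553343 rad
V = θ·R_c·A = 1.553343·10.1648·279.8750 = 4419.067 mm³

Volume = 4419.067 mm³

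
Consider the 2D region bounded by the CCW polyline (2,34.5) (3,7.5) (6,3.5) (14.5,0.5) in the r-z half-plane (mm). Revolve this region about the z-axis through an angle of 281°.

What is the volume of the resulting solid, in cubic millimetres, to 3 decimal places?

Profile (r,z), 4 vertices: (2,34.5) (3,7.5) (6,3.5) (14.5,0.5)
edge 0: (2,34.5)→(3,7.5)  cross = 2·7.5 − 3·34.5 = -88.5000; (r_i+r_j)·cross = 5·-88.5000 = -442.5000
edge 1: (3,7.5)→(6,3.5)  cross = 3·3.5 − 6·7.5 = -34.5000; (r_i+r_j)·cross = 9·-34.5000 = -310.5000
edge 2: (6,3.5)→(14.5,0.5)  cross = 6·0.5 − 14.5·3.5 = -47.7500; (r_i+r_j)·cross = 20.5·-47.7500 = -978.8750
edge 3: (14.5,0.5)→(2,34.5)  cross = 14.5·34.5 − 2·0.5 = 499.2500; (r_i+r_j)·cross = 16.5·499.2500 = 8237.6250
Σcross = 328.5000 → A = |Σcross|/2 = 164.2500 mm²
Σ(r_i+r_j)·cross = 6505.7500 → first moment M = |Σ|/6 = 1084.2917
R_c = M/A = 1084.2917/164.2500 = 6.6015 mm
θ = 281° = 4.904375 rad
V = θ·R_c·A = 4.904375·6.6015·164.2500 = 5317.773 mm³

Volume = 5317.773 mm³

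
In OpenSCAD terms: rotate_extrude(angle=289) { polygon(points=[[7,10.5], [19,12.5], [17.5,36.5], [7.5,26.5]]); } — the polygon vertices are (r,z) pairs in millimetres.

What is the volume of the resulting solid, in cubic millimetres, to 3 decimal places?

Profile (r,z), 4 vertices: (7,10.5) (19,12.5) (17.5,36.5) (7.5,26.5)
edge 0: (7,10.5)→(19,12.5)  cross = 7·12.5 − 19·10.5 = -112.0000; (r_i+r_j)·cross = 26·-112.0000 = -2912.0000
edge 1: (19,12.5)→(17.5,36.5)  cross = 19·36.5 − 17.5·12.5 = 474.7500; (r_i+r_j)·cross = 36.5·474.7500 = 17328.3750
edge 2: (17.5,36.5)→(7.5,26.5)  cross = 17.5·26.5 − 7.5·36.5 = 190.0000; (r_i+r_j)·cross = 25·190.0000 = 4750.0000
edge 3: (7.5,26.5)→(7,10.5)  cross = 7.5·10.5 − 7·26.5 = -106.7500; (r_i+r_j)·cross = 14.5·-106.7500 = -1547.8750
Σcross = 446.0000 → A = |Σcross|/2 = 223.0000 mm²
Σ(r_i+r_j)·cross = 17618.5000 → first moment M = |Σ|/6 = 2936.4167
R_c = M/A = 2936.4167/223.0000 = 13.1678 mm
θ = 289° = 5.044002 rad
V = θ·R_c·A = 5.044002·13.1678·223.0000 = 14811.290 mm³

Volume = 14811.290 mm³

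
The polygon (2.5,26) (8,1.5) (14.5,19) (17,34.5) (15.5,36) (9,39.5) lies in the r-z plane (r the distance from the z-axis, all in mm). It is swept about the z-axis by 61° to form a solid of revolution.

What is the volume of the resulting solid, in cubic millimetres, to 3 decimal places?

Profile (r,z), 6 vertices: (2.5,26) (8,1.5) (14.5,19) (17,34.5) (15.5,36) (9,39.5)
edge 0: (2.5,26)→(8,1.5)  cross = 2.5·1.5 − 8·26 = -204.2500; (r_i+r_j)·cross = 10.5·-204.2500 = -2144.6250
edge 1: (8,1.5)→(14.5,19)  cross = 8·19 − 14.5·1.5 = 130.2500; (r_i+r_j)·cross = 22.5·130.2500 = 2930.6250
edge 2: (14.5,19)→(17,34.5)  cross = 14.5·34.5 − 17·19 = 177.2500; (r_i+r_j)·cross = 31.5·177.2500 = 5583.3750
edge 3: (17,34.5)→(15.5,36)  cross = 17·36 − 15.5·34.5 = 77.2500; (r_i+r_j)·cross = 32.5·77.2500 = 2510.6250
edge 4: (15.5,36)→(9,39.5)  cross = 15.5·39.5 − 9·36 = 288.2500; (r_i+r_j)·cross = 24.5·288.2500 = 7062.1250
edge 5: (9,39.5)→(2.5,26)  cross = 9·26 − 2.5·39.5 = 135.2500; (r_i+r_j)·cross = 11.5·135.2500 = 1555.3750
Σcross = 604.0000 → A = |Σcross|/2 = 302.0000 mm²
Σ(r_i+r_j)·cross = 17497.5000 → first moment M = |Σ|/6 = 2916.2500
R_c = M/A = 2916.2500/302.0000 = 9.6565 mm
θ = 61° = 1.064651 rad
V = θ·R_c·A = 1.064651·9.6565·302.0000 = 3104.788 mm³

Volume = 3104.788 mm³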